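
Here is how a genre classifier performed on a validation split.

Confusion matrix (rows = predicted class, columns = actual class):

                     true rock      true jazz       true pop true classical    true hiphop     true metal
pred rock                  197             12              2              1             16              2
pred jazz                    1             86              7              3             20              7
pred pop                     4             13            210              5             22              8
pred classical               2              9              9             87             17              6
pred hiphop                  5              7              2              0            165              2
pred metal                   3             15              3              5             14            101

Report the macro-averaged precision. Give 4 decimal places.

0.7748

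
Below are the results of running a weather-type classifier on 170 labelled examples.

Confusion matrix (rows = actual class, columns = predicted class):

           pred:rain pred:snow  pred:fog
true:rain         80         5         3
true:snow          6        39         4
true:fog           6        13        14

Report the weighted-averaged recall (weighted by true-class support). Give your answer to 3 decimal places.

Per-class recall (TP/(TP+FN)):
  rain: TP=80, FN=5+3=8 → 80/88 = 0.9091
  snow: TP=39, FN=6+4=10 → 39/49 = 0.7959
  fog: TP=14, FN=6+13=19 → 14/33 = 0.4242
Weighted-recall = Σ (supportᵢ/N)·recallᵢ with N=170: (88/170)·0.9091 + (49/170)·0.7959 + (33/170)·0.4242 = 0.782

0.782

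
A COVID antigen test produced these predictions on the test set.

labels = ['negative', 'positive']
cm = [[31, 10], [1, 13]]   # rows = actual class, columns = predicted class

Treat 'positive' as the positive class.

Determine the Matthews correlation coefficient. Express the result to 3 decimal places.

0.605

MCC = (TP·TN − FP·FN) / √((TP+FP)(TP+FN)(TN+FP)(TN+FN))
Numerator = 13·31 − 10·1 = 393
Denominator = √(23·14·41·32) = √422464 = 649.9723
MCC = 393 / 649.9723 = 0.605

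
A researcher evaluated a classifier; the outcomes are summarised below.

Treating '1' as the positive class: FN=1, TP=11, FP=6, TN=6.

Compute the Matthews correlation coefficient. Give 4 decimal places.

MCC = (TP·TN − FP·FN) / √((TP+FP)(TP+FN)(TN+FP)(TN+FN))
Numerator = 11·6 − 6·1 = 60
Denominator = √(17·12·12·7) = √17136 = 130.9045
MCC = 60 / 130.9045 = 0.4583

0.4583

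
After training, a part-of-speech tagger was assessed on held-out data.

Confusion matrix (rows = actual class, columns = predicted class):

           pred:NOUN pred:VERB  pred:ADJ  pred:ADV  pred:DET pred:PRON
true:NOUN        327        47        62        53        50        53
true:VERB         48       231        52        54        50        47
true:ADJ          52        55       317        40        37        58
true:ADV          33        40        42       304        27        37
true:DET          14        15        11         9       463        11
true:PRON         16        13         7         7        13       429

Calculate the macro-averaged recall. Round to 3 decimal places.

0.666

Per-class recall (TP/(TP+FN)):
  NOUN: TP=327, FN=47+62+53+50+53=265 → 327/592 = 0.5524
  VERB: TP=231, FN=48+52+54+50+47=251 → 231/482 = 0.4793
  ADJ: TP=317, FN=52+55+40+37+58=242 → 317/559 = 0.5671
  ADV: TP=304, FN=33+40+42+27+37=179 → 304/483 = 0.6294
  DET: TP=463, FN=14+15+11+9+11=60 → 463/523 = 0.8853
  PRON: TP=429, FN=16+13+7+7+13=56 → 429/485 = 0.8845
Macro-recall = mean = (0.5524 + 0.4793 + 0.5671 + 0.6294 + 0.8853 + 0.8845) / 6 = 0.666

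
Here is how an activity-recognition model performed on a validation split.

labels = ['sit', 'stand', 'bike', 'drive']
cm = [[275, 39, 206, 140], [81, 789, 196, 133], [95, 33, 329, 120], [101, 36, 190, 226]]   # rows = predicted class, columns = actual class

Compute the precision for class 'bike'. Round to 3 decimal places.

precision = TP/(TP+FP).
bike: TP=329, FP=95+33+120=248 → 329/577 = 0.5702

0.570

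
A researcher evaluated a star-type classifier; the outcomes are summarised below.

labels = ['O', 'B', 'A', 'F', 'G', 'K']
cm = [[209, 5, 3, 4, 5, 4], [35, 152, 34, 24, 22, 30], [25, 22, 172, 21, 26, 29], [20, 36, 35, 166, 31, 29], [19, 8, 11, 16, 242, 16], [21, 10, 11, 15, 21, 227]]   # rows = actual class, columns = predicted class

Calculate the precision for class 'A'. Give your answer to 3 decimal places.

0.647

precision = TP/(TP+FP).
A: TP=172, FP=3+34+35+11+11=94 → 172/266 = 0.6466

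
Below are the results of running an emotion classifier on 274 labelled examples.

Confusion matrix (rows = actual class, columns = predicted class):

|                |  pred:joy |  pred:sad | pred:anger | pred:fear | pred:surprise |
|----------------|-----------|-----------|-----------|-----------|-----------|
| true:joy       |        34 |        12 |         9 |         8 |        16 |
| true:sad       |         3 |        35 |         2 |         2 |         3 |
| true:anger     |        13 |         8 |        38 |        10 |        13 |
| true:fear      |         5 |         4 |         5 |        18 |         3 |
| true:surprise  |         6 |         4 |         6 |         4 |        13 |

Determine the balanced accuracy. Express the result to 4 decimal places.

0.5160

Balanced accuracy = mean of per-class recall.
  joy: recall = 34/79 = 0.43038
  sad: recall = 35/45 = 0.77778
  anger: recall = 38/82 = 0.46341
  fear: recall = 18/35 = 0.51429
  surprise: recall = 13/33 = 0.39394
Mean = (0.43038 + 0.77778 + 0.46341 + 0.51429 + 0.39394) / 5 = 0.5160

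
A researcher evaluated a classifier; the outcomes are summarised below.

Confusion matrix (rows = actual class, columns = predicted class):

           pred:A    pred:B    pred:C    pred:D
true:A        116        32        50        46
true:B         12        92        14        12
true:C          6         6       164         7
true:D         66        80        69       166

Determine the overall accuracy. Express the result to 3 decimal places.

0.574

Accuracy = trace / total = (116+92+164+166=538) / 938 = 538/938 = 0.574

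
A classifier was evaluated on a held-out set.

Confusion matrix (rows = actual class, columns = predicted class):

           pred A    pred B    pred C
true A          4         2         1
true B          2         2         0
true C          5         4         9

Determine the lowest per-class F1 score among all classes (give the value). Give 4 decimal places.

Per-class F1 score (2·TP/(2·TP+FP+FN)):
  A: TP=4, FP=2+5=7, FN=2+1=3 → 8/18 = 0.44444
  B: TP=2, FP=2+4=6, FN=2+0=2 → 4/12 = 0.33333
  C: TP=9, FP=1+0=1, FN=5+4=9 → 18/28 = 0.64286
Lowest is class 'B' with F1 score = 0.3333.

0.3333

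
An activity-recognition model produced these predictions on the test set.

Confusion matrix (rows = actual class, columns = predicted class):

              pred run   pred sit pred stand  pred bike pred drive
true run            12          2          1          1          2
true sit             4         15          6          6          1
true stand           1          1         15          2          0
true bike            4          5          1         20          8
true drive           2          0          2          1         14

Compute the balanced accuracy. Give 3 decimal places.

0.638

Balanced accuracy = mean of per-class recall.
  run: recall = 12/18 = 0.6667
  sit: recall = 15/32 = 0.4688
  stand: recall = 15/19 = 0.7895
  bike: recall = 20/38 = 0.5263
  drive: recall = 14/19 = 0.7368
Mean = (0.6667 + 0.4688 + 0.7895 + 0.5263 + 0.7368) / 5 = 0.638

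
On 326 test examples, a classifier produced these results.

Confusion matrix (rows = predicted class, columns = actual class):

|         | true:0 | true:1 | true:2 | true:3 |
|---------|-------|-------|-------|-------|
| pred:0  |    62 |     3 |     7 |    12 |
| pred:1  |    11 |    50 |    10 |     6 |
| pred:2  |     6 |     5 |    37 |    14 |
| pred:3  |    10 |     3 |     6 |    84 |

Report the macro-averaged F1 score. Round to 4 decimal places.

0.7038

Per-class F1 score (2·TP/(2·TP+FP+FN)):
  0: TP=62, FP=3+7+12=22, FN=11+6+10=27 → 124/173 = 0.71676
  1: TP=50, FP=11+10+6=27, FN=3+5+3=11 → 100/138 = 0.72464
  2: TP=37, FP=6+5+14=25, FN=7+10+6=23 → 74/122 = 0.60656
  3: TP=84, FP=10+3+6=19, FN=12+6+14=32 → 168/219 = 0.76712
Macro-F1 score = mean = (0.71676 + 0.72464 + 0.60656 + 0.76712) / 4 = 0.7038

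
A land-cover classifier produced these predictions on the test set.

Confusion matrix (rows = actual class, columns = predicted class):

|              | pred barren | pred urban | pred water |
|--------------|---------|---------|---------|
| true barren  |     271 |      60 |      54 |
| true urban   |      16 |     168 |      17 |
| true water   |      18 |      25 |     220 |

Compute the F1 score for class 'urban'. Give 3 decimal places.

Treat 'urban' as positive and all other classes as negative.
F1 score = 2·TP/(2·TP+FP+FN).
urban: TP=168, FP=60+25=85, FN=16+17=33 → 336/454 = 0.7401

0.740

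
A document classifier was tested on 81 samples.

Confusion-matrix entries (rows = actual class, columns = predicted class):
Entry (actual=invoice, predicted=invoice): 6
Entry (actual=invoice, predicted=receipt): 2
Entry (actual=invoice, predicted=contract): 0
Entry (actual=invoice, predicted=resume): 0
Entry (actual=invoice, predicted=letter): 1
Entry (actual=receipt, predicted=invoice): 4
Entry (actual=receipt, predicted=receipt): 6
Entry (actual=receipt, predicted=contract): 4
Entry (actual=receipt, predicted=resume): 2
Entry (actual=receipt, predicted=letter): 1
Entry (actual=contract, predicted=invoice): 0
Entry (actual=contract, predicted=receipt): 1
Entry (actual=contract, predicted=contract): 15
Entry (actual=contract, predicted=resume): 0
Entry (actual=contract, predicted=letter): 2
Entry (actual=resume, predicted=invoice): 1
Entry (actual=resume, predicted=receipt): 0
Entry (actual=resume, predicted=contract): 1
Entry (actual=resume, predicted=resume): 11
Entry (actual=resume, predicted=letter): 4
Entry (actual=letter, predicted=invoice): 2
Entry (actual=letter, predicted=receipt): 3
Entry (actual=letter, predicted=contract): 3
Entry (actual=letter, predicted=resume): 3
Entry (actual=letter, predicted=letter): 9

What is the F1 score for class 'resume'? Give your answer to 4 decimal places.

One-vs-rest for 'resume': TP = diagonal; FP = other classes predicted 'resume'; FN = 'resume' predicted as other.
F1 score = 2·TP/(2·TP+FP+FN).
resume: TP=11, FP=0+2+0+3=5, FN=1+0+1+4=6 → 22/33 = 0.66667

0.6667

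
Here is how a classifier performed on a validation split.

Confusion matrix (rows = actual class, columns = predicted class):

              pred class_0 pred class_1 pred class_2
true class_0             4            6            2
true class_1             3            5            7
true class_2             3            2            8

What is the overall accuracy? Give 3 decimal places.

0.425

Accuracy = trace / total = (4+5+8=17) / 40 = 17/40 = 0.425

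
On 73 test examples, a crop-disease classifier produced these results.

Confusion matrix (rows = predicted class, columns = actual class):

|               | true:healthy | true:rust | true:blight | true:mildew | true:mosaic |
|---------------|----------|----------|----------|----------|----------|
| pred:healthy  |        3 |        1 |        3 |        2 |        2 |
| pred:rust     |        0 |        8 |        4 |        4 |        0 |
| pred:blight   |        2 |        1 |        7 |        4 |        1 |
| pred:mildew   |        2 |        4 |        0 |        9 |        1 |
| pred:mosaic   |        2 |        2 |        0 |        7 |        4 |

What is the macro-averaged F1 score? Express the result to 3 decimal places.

0.412

Per-class F1 score (2·TP/(2·TP+FP+FN)):
  healthy: TP=3, FP=1+3+2+2=8, FN=0+2+2+2=6 → 6/20 = 0.3000
  rust: TP=8, FP=0+4+4+0=8, FN=1+1+4+2=8 → 16/32 = 0.5000
  blight: TP=7, FP=2+1+4+1=8, FN=3+4+0+0=7 → 14/29 = 0.4828
  mildew: TP=9, FP=2+4+0+1=7, FN=2+4+4+7=17 → 18/42 = 0.4286
  mosaic: TP=4, FP=2+2+0+7=11, FN=2+0+1+1=4 → 8/23 = 0.3478
Macro-F1 score = mean = (0.3000 + 0.5000 + 0.4828 + 0.4286 + 0.3478) / 5 = 0.412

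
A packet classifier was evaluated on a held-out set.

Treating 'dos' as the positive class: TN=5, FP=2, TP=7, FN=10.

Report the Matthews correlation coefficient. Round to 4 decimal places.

0.1183

MCC = (TP·TN − FP·FN) / √((TP+FP)(TP+FN)(TN+FP)(TN+FN))
Numerator = 7·5 − 2·10 = 15
Denominator = √(9·17·7·15) = √16065 = 126.7478
MCC = 15 / 126.7478 = 0.1183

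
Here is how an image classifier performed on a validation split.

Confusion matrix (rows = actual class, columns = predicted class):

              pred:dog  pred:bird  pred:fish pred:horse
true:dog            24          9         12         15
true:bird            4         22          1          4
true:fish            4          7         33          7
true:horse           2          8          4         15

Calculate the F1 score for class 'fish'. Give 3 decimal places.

F1 score = 2·TP/(2·TP+FP+FN).
fish: TP=33, FP=12+1+4=17, FN=4+7+7=18 → 66/101 = 0.6535

0.653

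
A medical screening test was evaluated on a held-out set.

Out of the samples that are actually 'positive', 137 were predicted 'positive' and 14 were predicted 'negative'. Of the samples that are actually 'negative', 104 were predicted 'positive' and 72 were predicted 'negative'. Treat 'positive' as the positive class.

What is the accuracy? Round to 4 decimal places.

Accuracy = (TP+TN)/N = (137+72)/327 = 0.6391

0.6391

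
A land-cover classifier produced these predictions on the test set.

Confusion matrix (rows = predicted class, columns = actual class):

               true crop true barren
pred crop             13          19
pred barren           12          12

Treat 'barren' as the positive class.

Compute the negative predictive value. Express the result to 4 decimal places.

0.4063

NPV = TN/(TN+FN) = 13/(13+19) = 0.4063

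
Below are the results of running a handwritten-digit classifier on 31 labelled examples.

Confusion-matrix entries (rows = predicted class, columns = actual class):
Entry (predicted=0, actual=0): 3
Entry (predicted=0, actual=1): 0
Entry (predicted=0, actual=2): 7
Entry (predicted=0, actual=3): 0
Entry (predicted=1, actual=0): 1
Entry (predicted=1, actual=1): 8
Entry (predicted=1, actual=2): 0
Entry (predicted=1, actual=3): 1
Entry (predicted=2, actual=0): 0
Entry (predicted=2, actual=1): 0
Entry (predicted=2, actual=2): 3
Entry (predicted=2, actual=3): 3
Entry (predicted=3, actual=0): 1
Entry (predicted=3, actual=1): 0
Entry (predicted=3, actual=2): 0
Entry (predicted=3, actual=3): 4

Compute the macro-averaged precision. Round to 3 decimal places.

0.600

Per-class precision (TP/(TP+FP)):
  0: TP=3, FP=0+7+0=7 → 3/10 = 0.3000
  1: TP=8, FP=1+0+1=2 → 8/10 = 0.8000
  2: TP=3, FP=0+0+3=3 → 3/6 = 0.5000
  3: TP=4, FP=1+0+0=1 → 4/5 = 0.8000
Macro-precision = mean = (0.3000 + 0.8000 + 0.5000 + 0.8000) / 4 = 0.600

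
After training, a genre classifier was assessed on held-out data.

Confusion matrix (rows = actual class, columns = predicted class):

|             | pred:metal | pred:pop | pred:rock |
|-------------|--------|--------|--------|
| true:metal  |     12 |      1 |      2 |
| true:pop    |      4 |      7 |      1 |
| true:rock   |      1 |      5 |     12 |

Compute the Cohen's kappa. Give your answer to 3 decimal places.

0.531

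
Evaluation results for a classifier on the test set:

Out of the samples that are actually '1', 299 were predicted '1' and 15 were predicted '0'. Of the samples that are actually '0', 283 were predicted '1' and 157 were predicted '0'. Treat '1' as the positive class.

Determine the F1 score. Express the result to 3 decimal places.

0.667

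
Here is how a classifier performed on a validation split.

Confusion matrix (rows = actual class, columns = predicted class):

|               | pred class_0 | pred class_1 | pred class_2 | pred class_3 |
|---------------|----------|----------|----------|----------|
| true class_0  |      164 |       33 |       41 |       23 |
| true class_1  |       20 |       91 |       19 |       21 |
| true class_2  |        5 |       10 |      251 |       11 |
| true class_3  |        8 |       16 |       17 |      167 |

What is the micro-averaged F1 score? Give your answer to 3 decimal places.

0.750

Micro-averaging pools counts across classes: ΣTP=673, ΣFP=224, ΣFN=224.
Micro-F1 score = 2·TP/(2·TP+FP+FN) on pooled counts = 0.750 (equals overall accuracy in single-label multiclass).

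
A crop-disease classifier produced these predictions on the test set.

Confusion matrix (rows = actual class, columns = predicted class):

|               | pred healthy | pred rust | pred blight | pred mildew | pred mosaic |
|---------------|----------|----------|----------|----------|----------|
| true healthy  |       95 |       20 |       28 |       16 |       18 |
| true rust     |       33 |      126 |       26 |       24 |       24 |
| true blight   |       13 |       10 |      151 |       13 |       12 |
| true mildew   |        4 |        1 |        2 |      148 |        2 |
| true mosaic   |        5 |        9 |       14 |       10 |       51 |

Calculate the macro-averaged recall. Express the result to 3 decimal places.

0.670

Per-class recall (TP/(TP+FN)):
  healthy: TP=95, FN=20+28+16+18=82 → 95/177 = 0.5367
  rust: TP=126, FN=33+26+24+24=107 → 126/233 = 0.5408
  blight: TP=151, FN=13+10+13+12=48 → 151/199 = 0.7588
  mildew: TP=148, FN=4+1+2+2=9 → 148/157 = 0.9427
  mosaic: TP=51, FN=5+9+14+10=38 → 51/89 = 0.5730
Macro-recall = mean = (0.5367 + 0.5408 + 0.7588 + 0.9427 + 0.5730) / 5 = 0.670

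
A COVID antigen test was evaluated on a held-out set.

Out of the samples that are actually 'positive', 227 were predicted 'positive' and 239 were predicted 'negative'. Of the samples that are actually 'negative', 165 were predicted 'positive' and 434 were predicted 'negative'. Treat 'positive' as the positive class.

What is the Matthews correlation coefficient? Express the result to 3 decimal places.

MCC = (TP·TN − FP·FN) / √((TP+FP)(TP+FN)(TN+FP)(TN+FN))
Numerator = 227·434 − 165·239 = 59083
Denominator = √(392·466·599·673) = √73640015344 = 271366.9386
MCC = 59083 / 271366.9386 = 0.218

0.218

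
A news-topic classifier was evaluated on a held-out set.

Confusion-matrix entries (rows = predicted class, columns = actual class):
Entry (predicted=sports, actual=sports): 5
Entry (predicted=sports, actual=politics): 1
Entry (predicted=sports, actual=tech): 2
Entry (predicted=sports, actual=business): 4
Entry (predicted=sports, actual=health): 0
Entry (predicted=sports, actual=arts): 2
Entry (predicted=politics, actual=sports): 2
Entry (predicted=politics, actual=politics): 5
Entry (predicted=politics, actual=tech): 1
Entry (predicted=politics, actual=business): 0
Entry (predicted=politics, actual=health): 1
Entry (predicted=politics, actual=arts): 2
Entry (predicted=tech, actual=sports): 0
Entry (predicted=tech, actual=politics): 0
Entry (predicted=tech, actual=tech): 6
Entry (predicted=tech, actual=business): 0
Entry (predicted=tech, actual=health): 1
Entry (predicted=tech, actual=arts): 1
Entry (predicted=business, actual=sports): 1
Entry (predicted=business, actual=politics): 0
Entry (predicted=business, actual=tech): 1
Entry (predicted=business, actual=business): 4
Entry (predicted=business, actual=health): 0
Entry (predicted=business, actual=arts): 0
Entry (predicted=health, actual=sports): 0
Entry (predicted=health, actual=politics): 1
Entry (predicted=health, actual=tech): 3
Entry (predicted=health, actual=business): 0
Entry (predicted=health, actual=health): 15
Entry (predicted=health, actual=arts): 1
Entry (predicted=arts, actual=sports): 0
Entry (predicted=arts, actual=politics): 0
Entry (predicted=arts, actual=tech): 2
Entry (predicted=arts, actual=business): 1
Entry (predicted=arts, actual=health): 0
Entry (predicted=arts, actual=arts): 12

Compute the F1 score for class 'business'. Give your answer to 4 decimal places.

Take TP from the diagonal, FP from the rest of the 'business' prediction marginal, FN from the rest of the 'business' actual marginal.
F1 score = 2·TP/(2·TP+FP+FN).
business: TP=4, FP=1+0+1+0+0=2, FN=4+0+0+0+1=5 → 8/15 = 0.53333

0.5333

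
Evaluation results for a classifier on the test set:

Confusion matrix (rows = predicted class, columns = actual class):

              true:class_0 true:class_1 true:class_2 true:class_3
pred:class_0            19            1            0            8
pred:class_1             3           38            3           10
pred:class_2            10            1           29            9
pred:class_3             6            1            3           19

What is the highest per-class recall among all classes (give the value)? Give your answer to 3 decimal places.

0.927

Per-class recall (TP/(TP+FN)):
  class_0: TP=19, FN=3+10+6=19 → 19/38 = 0.5000
  class_1: TP=38, FN=1+1+1=3 → 38/41 = 0.9268
  class_2: TP=29, FN=0+3+3=6 → 29/35 = 0.8286
  class_3: TP=19, FN=8+10+9=27 → 19/46 = 0.4130
Highest is class 'class_1' with recall = 0.927.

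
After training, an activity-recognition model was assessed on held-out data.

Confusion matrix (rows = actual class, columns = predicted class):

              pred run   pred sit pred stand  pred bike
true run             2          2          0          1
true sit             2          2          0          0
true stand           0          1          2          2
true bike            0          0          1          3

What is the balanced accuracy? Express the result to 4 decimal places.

Balanced accuracy = mean of per-class recall.
  run: recall = 2/5 = 0.40000
  sit: recall = 2/4 = 0.50000
  stand: recall = 2/5 = 0.40000
  bike: recall = 3/4 = 0.75000
Mean = (0.40000 + 0.50000 + 0.40000 + 0.75000) / 4 = 0.5125

0.5125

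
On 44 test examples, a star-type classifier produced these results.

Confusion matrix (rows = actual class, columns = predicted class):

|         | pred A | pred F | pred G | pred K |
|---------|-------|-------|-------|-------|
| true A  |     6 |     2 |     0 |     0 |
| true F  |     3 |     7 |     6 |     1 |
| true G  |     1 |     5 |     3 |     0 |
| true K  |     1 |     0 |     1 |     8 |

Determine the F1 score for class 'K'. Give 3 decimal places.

0.842

Treat 'K' as positive and all other classes as negative.
F1 score = 2·TP/(2·TP+FP+FN).
K: TP=8, FP=0+1+0=1, FN=1+0+1=2 → 16/19 = 0.8421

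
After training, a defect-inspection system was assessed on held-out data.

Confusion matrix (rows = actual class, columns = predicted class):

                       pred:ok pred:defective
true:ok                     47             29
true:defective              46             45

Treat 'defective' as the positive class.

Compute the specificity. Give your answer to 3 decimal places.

0.618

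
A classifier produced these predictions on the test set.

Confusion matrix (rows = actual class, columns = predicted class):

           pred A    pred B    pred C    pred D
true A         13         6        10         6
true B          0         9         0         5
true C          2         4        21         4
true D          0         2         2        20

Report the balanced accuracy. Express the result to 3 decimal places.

0.631

Balanced accuracy = mean of per-class recall.
  A: recall = 13/35 = 0.3714
  B: recall = 9/14 = 0.6429
  C: recall = 21/31 = 0.6774
  D: recall = 20/24 = 0.8333
Mean = (0.3714 + 0.6429 + 0.6774 + 0.8333) / 4 = 0.631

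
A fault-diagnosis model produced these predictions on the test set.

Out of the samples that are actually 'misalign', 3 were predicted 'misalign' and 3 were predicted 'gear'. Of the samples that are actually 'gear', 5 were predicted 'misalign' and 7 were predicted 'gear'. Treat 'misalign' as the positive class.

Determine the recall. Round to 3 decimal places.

Recall = TP/(TP+FN) = 3/(3+3) = 3/6 = 0.500

0.500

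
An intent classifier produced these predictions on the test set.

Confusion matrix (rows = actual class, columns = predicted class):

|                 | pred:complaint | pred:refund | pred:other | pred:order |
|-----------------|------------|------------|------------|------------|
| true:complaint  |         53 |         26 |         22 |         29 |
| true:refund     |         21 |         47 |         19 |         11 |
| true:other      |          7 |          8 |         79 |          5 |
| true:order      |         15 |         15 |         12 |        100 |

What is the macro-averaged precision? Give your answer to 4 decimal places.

Per-class precision (TP/(TP+FP)):
  complaint: TP=53, FP=21+7+15=43 → 53/96 = 0.55208
  refund: TP=47, FP=26+8+15=49 → 47/96 = 0.48958
  other: TP=79, FP=22+19+12=53 → 79/132 = 0.59848
  order: TP=100, FP=29+11+5=45 → 100/145 = 0.68966
Macro-precision = mean = (0.55208 + 0.48958 + 0.59848 + 0.68966) / 4 = 0.5825

0.5825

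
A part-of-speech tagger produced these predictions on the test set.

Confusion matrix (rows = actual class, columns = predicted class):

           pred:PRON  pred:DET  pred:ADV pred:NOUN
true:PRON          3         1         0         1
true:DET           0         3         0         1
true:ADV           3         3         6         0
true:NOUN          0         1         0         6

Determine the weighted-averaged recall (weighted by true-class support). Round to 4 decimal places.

0.6429

Per-class recall (TP/(TP+FN)):
  PRON: TP=3, FN=1+0+1=2 → 3/5 = 0.60000
  DET: TP=3, FN=0+0+1=1 → 3/4 = 0.75000
  ADV: TP=6, FN=3+3+0=6 → 6/12 = 0.50000
  NOUN: TP=6, FN=0+1+0=1 → 6/7 = 0.85714
Weighted-recall = Σ (supportᵢ/N)·recallᵢ with N=28: (5/28)·0.60000 + (4/28)·0.75000 + (12/28)·0.50000 + (7/28)·0.85714 = 0.6429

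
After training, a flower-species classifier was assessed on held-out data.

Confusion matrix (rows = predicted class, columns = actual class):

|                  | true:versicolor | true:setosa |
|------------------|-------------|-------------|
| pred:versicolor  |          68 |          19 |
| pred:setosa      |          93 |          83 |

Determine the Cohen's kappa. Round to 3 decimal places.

Observed agreement pₒ = trace/N = 151/263 = 0.5741
Expected agreement pₑ = Σ (rowᵢ·colᵢ)/N² = (161·87 + 102·176)/263² = 0.4620
κ = (pₒ − pₑ)/(1 − pₑ) = (0.5741 − 0.4620)/(1 − 0.4620) = 0.208

0.208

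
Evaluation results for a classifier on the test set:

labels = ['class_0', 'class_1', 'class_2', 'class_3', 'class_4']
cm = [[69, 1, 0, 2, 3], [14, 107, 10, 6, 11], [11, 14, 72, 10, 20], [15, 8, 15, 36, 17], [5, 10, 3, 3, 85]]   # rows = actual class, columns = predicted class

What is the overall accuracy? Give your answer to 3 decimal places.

0.675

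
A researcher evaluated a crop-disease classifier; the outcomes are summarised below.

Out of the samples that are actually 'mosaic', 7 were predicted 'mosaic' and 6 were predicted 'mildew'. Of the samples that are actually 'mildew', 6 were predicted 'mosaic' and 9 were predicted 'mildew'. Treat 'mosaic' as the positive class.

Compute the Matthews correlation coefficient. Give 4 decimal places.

0.1385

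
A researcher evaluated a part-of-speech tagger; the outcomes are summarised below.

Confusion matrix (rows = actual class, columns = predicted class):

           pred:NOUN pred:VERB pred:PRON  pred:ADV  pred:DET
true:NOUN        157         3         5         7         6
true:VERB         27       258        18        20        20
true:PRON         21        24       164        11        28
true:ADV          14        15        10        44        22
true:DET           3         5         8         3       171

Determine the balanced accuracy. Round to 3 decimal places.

0.723

Balanced accuracy = mean of per-class recall.
  NOUN: recall = 157/178 = 0.8820
  VERB: recall = 258/343 = 0.7522
  PRON: recall = 164/248 = 0.6613
  ADV: recall = 44/105 = 0.4190
  DET: recall = 171/190 = 0.9000
Mean = (0.8820 + 0.7522 + 0.6613 + 0.4190 + 0.9000) / 5 = 0.723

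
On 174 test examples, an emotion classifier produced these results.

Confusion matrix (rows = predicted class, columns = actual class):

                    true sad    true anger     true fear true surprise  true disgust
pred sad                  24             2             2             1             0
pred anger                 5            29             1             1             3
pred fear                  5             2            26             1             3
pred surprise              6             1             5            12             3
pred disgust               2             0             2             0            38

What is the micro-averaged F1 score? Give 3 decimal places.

0.741

Micro-averaging pools counts across classes: ΣTP=129, ΣFP=45, ΣFN=45.
Micro-F1 score = 2·TP/(2·TP+FP+FN) on pooled counts = 0.741 (equals overall accuracy in single-label multiclass).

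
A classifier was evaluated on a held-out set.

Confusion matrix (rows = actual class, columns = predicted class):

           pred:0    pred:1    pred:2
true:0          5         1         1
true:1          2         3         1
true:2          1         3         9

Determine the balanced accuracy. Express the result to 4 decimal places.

0.6355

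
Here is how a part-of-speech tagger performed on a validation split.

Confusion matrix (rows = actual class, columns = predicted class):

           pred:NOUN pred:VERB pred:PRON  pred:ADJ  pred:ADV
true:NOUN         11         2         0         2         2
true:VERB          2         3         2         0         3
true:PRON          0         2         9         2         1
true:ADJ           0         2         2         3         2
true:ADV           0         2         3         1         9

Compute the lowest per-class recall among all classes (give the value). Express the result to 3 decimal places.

Per-class recall (TP/(TP+FN)):
  NOUN: TP=11, FN=2+0+2+2=6 → 11/17 = 0.6471
  VERB: TP=3, FN=2+2+0+3=7 → 3/10 = 0.3000
  PRON: TP=9, FN=0+2+2+1=5 → 9/14 = 0.6429
  ADJ: TP=3, FN=0+2+2+2=6 → 3/9 = 0.3333
  ADV: TP=9, FN=0+2+3+1=6 → 9/15 = 0.6000
Lowest is class 'VERB' with recall = 0.300.

0.300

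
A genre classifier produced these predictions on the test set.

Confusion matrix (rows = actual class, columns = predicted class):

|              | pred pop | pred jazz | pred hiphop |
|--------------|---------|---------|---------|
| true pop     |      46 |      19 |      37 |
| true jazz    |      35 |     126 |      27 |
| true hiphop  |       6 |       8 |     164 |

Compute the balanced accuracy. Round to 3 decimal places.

Balanced accuracy = mean of per-class recall.
  pop: recall = 46/102 = 0.4510
  jazz: recall = 126/188 = 0.6702
  hiphop: recall = 164/178 = 0.9213
Mean = (0.4510 + 0.6702 + 0.9213) / 3 = 0.681

0.681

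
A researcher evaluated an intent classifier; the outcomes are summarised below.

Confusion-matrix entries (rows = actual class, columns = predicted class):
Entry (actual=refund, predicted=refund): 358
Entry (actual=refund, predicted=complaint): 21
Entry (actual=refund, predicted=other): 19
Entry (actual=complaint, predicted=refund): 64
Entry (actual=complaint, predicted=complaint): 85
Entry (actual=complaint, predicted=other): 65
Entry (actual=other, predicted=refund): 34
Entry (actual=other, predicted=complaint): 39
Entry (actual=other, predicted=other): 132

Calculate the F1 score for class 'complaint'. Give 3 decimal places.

0.474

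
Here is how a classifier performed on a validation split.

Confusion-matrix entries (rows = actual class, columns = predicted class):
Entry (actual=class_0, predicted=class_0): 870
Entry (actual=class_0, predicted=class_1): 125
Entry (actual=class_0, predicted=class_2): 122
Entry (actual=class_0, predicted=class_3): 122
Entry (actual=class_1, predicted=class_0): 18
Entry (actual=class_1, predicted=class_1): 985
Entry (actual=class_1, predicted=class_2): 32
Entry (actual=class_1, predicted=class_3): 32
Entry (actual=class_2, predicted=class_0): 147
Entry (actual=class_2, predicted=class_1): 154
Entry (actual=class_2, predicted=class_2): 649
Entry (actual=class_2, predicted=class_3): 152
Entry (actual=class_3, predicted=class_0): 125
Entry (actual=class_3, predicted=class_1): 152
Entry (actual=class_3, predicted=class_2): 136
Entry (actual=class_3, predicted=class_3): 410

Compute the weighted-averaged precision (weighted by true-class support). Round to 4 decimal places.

Per-class precision (TP/(TP+FP)):
  class_0: TP=870, FP=18+147+125=290 → 870/1160 = 0.75000
  class_1: TP=985, FP=125+154+152=431 → 985/1416 = 0.69562
  class_2: TP=649, FP=122+32+136=290 → 649/939 = 0.69116
  class_3: TP=410, FP=122+32+152=306 → 410/716 = 0.57263
Weighted-precision = Σ (supportᵢ/N)·precisionᵢ with N=4231: (1239/4231)·0.75000 + (1067/4231)·0.69562 + (1102/4231)·0.69116 + (823/4231)·0.57263 = 0.6865

0.6865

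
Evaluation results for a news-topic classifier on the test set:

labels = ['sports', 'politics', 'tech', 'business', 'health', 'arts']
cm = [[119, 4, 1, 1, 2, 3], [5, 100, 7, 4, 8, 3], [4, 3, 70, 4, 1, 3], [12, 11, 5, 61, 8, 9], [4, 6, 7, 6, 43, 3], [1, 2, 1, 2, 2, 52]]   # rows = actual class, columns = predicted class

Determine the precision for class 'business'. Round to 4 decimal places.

One-vs-rest for 'business': TP = diagonal; FP = other classes predicted 'business'; FN = 'business' predicted as other.
precision = TP/(TP+FP).
business: TP=61, FP=1+4+4+6+2=17 → 61/78 = 0.78205

0.7821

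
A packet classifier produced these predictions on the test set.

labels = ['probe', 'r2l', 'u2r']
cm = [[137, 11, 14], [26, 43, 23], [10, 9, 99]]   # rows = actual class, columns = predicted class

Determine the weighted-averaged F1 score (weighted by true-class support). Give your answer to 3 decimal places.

Per-class F1 score (2·TP/(2·TP+FP+FN)):
  probe: TP=137, FP=26+10=36, FN=11+14=25 → 274/335 = 0.8179
  r2l: TP=43, FP=11+9=20, FN=26+23=49 → 86/155 = 0.5548
  u2r: TP=99, FP=14+23=37, FN=10+9=19 → 198/254 = 0.7795
Weighted-F1 score = Σ (supportᵢ/N)·F1 scoreᵢ with N=372: (162/372)·0.8179 + (92/372)·0.5548 + (118/372)·0.7795 = 0.741

0.741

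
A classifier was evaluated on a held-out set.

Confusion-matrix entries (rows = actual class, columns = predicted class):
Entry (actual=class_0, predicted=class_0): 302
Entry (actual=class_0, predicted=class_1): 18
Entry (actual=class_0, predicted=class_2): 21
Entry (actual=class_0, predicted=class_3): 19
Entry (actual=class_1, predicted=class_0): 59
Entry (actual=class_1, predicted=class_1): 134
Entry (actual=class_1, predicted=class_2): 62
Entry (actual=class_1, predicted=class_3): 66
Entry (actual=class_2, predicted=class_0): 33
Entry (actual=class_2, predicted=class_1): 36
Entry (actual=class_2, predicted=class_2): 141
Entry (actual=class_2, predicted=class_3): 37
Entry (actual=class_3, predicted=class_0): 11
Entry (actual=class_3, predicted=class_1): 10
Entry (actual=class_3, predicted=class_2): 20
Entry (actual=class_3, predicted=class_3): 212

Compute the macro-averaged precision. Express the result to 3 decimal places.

0.659

Per-class precision (TP/(TP+FP)):
  class_0: TP=302, FP=59+33+11=103 → 302/405 = 0.7457
  class_1: TP=134, FP=18+36+10=64 → 134/198 = 0.6768
  class_2: TP=141, FP=21+62+20=103 → 141/244 = 0.5779
  class_3: TP=212, FP=19+66+37=122 → 212/334 = 0.6347
Macro-precision = mean = (0.7457 + 0.6768 + 0.5779 + 0.6347) / 4 = 0.659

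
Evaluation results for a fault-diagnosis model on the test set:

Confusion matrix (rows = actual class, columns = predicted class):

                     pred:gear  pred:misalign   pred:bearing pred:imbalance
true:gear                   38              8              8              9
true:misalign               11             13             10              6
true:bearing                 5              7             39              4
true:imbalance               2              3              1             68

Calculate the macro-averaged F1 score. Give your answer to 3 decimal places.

Per-class F1 score (2·TP/(2·TP+FP+FN)):
  gear: TP=38, FP=11+5+2=18, FN=8+8+9=25 → 76/119 = 0.6387
  misalign: TP=13, FP=8+7+3=18, FN=11+10+6=27 → 26/71 = 0.3662
  bearing: TP=39, FP=8+10+1=19, FN=5+7+4=16 → 78/113 = 0.6903
  imbalance: TP=68, FP=9+6+4=19, FN=2+3+1=6 → 136/161 = 0.8447
Macro-F1 score = mean = (0.6387 + 0.3662 + 0.6903 + 0.8447) / 4 = 0.635

0.635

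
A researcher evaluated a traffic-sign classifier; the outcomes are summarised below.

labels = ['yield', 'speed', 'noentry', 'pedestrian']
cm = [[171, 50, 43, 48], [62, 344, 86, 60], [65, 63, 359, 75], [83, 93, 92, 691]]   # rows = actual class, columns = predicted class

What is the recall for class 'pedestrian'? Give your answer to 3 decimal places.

One-vs-rest for 'pedestrian': TP = diagonal; FP = other classes predicted 'pedestrian'; FN = 'pedestrian' predicted as other.
recall = TP/(TP+FN).
pedestrian: TP=691, FN=83+93+92=268 → 691/959 = 0.7205

0.721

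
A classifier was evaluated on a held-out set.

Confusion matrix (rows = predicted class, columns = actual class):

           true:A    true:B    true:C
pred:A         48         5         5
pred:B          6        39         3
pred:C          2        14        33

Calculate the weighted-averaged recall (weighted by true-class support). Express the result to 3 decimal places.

0.774

Per-class recall (TP/(TP+FN)):
  A: TP=48, FN=6+2=8 → 48/56 = 0.8571
  B: TP=39, FN=5+14=19 → 39/58 = 0.6724
  C: TP=33, FN=5+3=8 → 33/41 = 0.8049
Weighted-recall = Σ (supportᵢ/N)·recallᵢ with N=155: (56/155)·0.8571 + (58/155)·0.6724 + (41/155)·0.8049 = 0.774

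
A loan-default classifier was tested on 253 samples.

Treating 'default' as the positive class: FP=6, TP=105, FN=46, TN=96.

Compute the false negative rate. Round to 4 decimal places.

0.3046

FNR = FN/(FN+TP) = 46/(46+105) = 0.3046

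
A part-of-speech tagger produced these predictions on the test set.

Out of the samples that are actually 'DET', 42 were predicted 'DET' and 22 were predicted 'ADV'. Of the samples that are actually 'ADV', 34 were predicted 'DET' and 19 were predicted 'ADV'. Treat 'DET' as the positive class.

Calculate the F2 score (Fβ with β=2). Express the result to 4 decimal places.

0.6325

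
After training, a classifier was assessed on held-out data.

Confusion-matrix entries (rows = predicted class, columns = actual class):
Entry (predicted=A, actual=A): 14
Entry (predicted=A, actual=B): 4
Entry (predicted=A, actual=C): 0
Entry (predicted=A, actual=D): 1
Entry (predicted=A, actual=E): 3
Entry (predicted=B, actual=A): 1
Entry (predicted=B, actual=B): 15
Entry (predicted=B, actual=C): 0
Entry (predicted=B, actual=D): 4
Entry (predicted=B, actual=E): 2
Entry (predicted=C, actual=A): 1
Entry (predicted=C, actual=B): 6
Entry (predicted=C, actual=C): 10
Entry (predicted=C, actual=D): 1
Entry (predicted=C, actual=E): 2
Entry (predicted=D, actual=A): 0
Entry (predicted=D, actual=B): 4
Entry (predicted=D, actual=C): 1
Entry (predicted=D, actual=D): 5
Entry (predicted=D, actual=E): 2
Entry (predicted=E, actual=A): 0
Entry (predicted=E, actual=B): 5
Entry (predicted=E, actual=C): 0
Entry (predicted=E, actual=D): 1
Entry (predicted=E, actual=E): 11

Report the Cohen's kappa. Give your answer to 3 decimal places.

0.484

Observed agreement pₒ = trace/N = 55/93 = 0.5914
Expected agreement pₑ = Σ (rowᵢ·colᵢ)/N² = (16·22 + 34·22 + 11·20 + 12·12 + 20·17)/93² = 0.2086
κ = (pₒ − pₑ)/(1 − pₑ) = (0.5914 − 0.2086)/(1 − 0.2086) = 0.484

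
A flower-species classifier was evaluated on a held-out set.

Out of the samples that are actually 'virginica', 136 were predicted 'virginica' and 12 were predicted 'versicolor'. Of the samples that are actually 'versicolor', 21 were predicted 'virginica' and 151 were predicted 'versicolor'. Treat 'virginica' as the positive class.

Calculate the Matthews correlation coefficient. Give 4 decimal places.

0.7947

MCC = (TP·TN − FP·FN) / √((TP+FP)(TP+FN)(TN+FP)(TN+FN))
Numerator = 136·151 − 21·12 = 20284
Denominator = √(157·148·172·163) = √651444496 = 25523.4107
MCC = 20284 / 25523.4107 = 0.7947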